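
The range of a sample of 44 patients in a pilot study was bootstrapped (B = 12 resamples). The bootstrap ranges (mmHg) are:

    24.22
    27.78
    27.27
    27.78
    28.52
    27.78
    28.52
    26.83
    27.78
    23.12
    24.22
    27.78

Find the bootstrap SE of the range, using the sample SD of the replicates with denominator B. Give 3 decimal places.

SE* = 1.775

Bootstrap SE is the standard deviation of the 12 replicate ranges.
Mean of replicates: (24.22 + 27.78 + 27.27 + 27.78 + 28.52 + 27.78 + 28.52 + 26.83 + 27.78 + 23.12 + 24.22 + 27.78) / 12 = 321.6000 / 12 = 26.8000
Sum of squared deviations: (−2.5800)² + (+0.9800)² + (+0.4700)² + (+0.9800)² + (+1.7200)² + (+0.9800)² + (+1.7200)² + (+0.0300)² + (+0.9800)² + (−3.6800)² + (−2.5800)² + (+0.9800)² = 37.7958
Variance = 37.7958 / 12 = 3.1497
SE* = √3.1497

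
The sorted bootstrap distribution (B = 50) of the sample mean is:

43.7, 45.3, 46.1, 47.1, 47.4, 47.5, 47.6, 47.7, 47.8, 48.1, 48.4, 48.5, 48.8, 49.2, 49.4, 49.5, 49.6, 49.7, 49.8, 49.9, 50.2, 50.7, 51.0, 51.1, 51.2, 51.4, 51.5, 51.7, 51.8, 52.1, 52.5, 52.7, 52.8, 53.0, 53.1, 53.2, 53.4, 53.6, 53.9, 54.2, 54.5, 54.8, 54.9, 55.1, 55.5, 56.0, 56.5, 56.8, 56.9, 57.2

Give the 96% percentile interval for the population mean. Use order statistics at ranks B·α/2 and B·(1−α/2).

α = 0.04; lower rank = 50 × 0.020 = 1; upper rank = 50 × 0.980 = 49.
The 1st smallest replicate is 43.7; the 49th is 56.9.

(43.7, 56.9)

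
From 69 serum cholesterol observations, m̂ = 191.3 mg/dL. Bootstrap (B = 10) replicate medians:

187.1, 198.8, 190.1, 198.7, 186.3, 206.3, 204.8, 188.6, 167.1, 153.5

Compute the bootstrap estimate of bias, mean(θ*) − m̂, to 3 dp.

mean(θ*) = (187.1 + 198.8 + 190.1 + 198.7 + 186.3 + 206.3 + 204.8 + 188.6 + 167.1 + 153.5) / 10 = 188.1300
bias = 188.1300 − 191.3

bias = −3.170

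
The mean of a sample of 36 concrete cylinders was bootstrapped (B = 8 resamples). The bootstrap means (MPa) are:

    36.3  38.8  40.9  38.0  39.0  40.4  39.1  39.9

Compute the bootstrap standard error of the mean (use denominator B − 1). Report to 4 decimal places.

SE* = 1.4491

Bootstrap SE is the standard deviation of the 8 replicate means.
Mean of replicates: (36.3 + 38.8 + 40.9 + 38.0 + 39.0 + 40.4 + 39.1 + 39.9) / 8 = 312.40000 / 8 = 39.05000
Sum of squared deviations: (−2.75000)² + (−0.25000)² + (+1.85000)² + (−1.05000)² + (−0.05000)² + (+1.35000)² + (+0.05000)² + (+0.85000)² = 14.70000
Variance = 14.70000 / 7 = 2.10000
SE* = √2.10000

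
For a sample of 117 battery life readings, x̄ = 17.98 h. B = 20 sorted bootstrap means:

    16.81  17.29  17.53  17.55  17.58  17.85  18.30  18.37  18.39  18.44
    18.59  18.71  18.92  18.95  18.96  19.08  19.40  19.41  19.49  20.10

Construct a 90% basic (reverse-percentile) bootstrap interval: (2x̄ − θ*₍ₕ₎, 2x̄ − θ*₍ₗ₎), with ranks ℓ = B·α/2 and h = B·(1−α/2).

Percentile endpoints at ranks 1 and 19: θ*₍1₎ = 16.81, θ*₍19₎ = 19.49.
Basic interval reflects these around x̄:
  lower = 2 × 17.98 − 19.49 = 16.47
  upper = 2 × 17.98 − 16.81 = 19.15

(16.47, 19.15)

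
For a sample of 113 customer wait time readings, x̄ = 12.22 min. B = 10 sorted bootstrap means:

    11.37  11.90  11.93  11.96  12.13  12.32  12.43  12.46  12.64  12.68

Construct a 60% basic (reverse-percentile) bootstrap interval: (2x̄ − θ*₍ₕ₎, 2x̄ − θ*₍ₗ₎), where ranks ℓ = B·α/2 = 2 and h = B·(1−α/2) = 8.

(11.98, 12.54)

Percentile endpoints at ranks 2 and 8: θ*₍2₎ = 11.90, θ*₍8₎ = 12.46.
Basic interval reflects these around x̄:
  lower = 2 × 12.22 − 12.46 = 11.98
  upper = 2 × 12.22 − 11.90 = 12.54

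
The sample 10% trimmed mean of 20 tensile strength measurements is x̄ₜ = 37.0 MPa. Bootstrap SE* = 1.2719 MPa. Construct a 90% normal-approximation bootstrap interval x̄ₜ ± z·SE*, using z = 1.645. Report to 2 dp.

(34.91, 39.09)

Margin = 1.645 × 1.2719 = 2.092
Interval: 37.0 ± 2.092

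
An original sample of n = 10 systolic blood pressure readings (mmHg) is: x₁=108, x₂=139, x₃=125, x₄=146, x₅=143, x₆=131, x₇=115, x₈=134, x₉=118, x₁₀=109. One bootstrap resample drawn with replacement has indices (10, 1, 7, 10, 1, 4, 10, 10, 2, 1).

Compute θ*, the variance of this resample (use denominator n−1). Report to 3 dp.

θ* = 202.000

Resample values: 109, 108, 115, 109, 108, 146, 109, 109, 139, 108.
Mean = 116.0000; sum of squared deviations = 1818.0000
s² = 1818.0000 / 9 = 202.0000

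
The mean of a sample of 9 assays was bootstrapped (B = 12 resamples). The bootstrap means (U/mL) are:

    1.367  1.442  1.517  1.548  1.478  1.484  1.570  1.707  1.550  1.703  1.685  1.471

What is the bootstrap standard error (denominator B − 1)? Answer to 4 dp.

Bootstrap SE is the standard deviation of the 12 replicate means.
Mean of replicates: (1.367 + 1.442 + 1.517 + 1.548 + 1.478 + 1.484 + 1.570 + 1.707 + 1.550 + 1.703 + 1.685 + 1.471) / 12 = 18.522000 / 12 = 1.543500
Sum of squared deviations: (−0.176500)² + (−0.101500)² + (−0.026500)² + (+0.004500)² + (−0.065500)² + (−0.059500)² + (+0.026500)² + (+0.163500)² + (+0.006500)² + (+0.159500)² + (+0.141500)² + (−0.072500)² = 0.128203
Variance = 0.128203 / 11 = 0.011655
SE* = √0.011655

SE* = 0.1080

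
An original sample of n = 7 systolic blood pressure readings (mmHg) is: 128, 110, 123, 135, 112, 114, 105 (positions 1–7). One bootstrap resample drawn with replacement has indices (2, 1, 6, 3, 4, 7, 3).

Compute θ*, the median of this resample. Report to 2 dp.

Resample values: 110, 128, 114, 123, 135, 105, 123.
Sorted: 105, 110, 114, 123, 123, 128, 135
Median = middle value = 123.00

θ* = 123.00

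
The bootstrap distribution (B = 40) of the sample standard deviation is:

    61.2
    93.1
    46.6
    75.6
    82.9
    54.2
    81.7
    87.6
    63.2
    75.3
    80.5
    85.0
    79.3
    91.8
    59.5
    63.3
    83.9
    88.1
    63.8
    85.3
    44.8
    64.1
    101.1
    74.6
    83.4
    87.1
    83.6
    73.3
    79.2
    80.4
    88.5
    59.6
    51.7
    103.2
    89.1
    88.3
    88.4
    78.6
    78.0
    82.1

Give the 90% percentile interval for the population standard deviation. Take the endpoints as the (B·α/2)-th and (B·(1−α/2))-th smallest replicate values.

(46.6, 93.1)

Sorted replicates: 44.8, 46.6, 51.7, 54.2, 59.5, 59.6, 61.2, 63.2, 63.3, 63.8, 64.1, 73.3, 74.6, 75.3, 75.6, 78.0, 78.6, 79.2, 79.3, 80.4, 80.5, 81.7, 82.1, 82.9, 83.4, 83.6, 83.9, 85.0, 85.3, 87.1, 87.6, 88.1, 88.3, 88.4, 88.5, 89.1, 91.8, 93.1, 101.1, 103.2
α = 0.10; lower rank = 40 × 0.050 = 2; upper rank = 40 × 0.950 = 38.
The 2nd smallest replicate is 46.6; the 38th is 93.1.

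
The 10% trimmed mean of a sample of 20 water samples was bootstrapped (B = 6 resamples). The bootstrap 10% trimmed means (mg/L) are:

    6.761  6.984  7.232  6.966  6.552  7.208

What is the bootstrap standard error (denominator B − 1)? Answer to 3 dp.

SE* = 0.261

Bootstrap SE is the standard deviation of the 6 replicate 10% trimmed means.
Mean of replicates: (6.761 + 6.984 + 7.232 + 6.966 + 6.552 + 7.208) / 6 = 41.7030 / 6 = 6.9505
Sum of squared deviations: (−0.1895)² + (+0.0335)² + (+0.2815)² + (+0.0155)² + (−0.3985)² + (+0.2575)² = 0.3416
Variance = 0.3416 / 5 = 0.0683
SE* = √0.0683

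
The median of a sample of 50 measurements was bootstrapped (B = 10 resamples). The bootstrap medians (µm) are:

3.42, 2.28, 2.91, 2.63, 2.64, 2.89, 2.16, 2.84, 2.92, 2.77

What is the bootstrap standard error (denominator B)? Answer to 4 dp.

Bootstrap SE is the standard deviation of the 10 replicate medians.
Mean of replicates: (3.42 + 2.28 + 2.91 + 2.63 + 2.64 + 2.89 + 2.16 + 2.84 + 2.92 + 2.77) / 10 = 27.46000 / 10 = 2.74600
Sum of squared deviations: (+0.67400)² + (−0.46600)² + (+0.16400)² + (−0.11600)² + (−0.10600)² + (+0.14400)² + (−0.58600)² + (+0.09400)² + (+0.17400)² + (+0.02400)² = 1.12684
Variance = 1.12684 / 10 = 0.11268
SE* = √0.11268

SE* = 0.3357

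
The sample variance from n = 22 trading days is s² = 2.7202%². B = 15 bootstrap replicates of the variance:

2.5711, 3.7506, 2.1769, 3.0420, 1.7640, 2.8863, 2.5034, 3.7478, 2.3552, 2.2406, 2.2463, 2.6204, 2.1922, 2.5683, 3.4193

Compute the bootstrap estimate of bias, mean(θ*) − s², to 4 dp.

mean(θ*) = (2.5711 + 3.7506 + 2.1769 + 3.0420 + 1.7640 + 2.8863 + 2.5034 + 3.7478 + 2.3552 + 2.2406 + 2.2463 + 2.6204 + 2.1922 + 2.5683 + 3.4193) / 15 = 2.67229
bias = 2.67229 − 2.7202

bias = −0.0479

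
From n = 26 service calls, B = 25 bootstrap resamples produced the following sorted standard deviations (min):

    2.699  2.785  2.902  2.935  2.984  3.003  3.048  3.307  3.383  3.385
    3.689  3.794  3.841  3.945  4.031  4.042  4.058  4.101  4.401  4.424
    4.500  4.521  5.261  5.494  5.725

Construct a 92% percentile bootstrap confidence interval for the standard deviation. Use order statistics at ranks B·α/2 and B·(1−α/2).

α = 0.08; lower rank = 25 × 0.040 = 1; upper rank = 25 × 0.960 = 24.
The 1st smallest replicate is 2.699; the 24th is 5.494.

(2.699, 5.494)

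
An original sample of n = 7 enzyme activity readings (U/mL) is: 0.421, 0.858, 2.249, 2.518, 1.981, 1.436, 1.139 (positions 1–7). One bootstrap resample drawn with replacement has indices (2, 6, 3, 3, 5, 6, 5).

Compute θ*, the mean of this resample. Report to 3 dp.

θ* = 1.741

Resample values: 0.858, 1.436, 2.249, 2.249, 1.981, 1.436, 1.981.
Mean = (0.858 + 1.436 + 2.249 + 2.249 + 1.981 + 1.436 + 1.981) / 7 = 12.1900 / 7 = 1.741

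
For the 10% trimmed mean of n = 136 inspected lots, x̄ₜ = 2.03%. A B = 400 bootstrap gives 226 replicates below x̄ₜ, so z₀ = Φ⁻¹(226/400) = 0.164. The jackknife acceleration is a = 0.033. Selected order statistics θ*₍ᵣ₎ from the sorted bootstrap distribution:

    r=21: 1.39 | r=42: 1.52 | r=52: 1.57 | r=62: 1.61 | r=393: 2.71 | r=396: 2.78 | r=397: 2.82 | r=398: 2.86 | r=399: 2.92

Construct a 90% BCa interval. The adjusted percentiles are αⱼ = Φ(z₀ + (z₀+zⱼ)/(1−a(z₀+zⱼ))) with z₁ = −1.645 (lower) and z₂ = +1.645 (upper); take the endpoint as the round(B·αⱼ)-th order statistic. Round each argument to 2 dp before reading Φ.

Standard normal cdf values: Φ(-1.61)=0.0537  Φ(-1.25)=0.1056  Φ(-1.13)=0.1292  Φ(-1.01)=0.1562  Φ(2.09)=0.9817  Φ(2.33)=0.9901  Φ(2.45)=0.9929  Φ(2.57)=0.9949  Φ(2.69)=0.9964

(1.52, 2.71)

Lower: z₀ + z₁ = 0.164 + (-1.645) = -1.481; 1 − a(z₀+z₁) = 1 − (0.033)(-1.481) = 1.0489; argument = 0.164 + (-1.481)/1.0489 = -1.2480 → -1.25.
α₁ = Φ(-1.25) = 0.1056; rank = round(400 × 0.1056) = 42; θ*₍42₎ = 1.52.
Upper: z₀ + z₂ = 1.809; 1 − a(z₀+z₂) = 0.9403; argument = 2.0878 → 2.09; α₂ = 0.9817; rank = 393; θ*₍393₎ = 2.71.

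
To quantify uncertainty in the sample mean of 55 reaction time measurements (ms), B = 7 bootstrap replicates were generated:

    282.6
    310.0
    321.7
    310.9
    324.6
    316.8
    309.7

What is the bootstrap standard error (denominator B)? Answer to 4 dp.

Bootstrap SE is the standard deviation of the 7 replicate means.
Mean of replicates: (282.6 + 310.0 + 321.7 + 310.9 + 324.6 + 316.8 + 309.7) / 7 = 2176.30000 / 7 = 310.90000
Sum of squared deviations: (−28.30000)² + (−0.90000)² + (+10.80000)² + (−0.00000)² + (+13.70000)² + (+5.90000)² + (−1.20000)² = 1142.28000
Variance = 1142.28000 / 7 = 163.18286
SE* = √163.18286

SE* = 12.7743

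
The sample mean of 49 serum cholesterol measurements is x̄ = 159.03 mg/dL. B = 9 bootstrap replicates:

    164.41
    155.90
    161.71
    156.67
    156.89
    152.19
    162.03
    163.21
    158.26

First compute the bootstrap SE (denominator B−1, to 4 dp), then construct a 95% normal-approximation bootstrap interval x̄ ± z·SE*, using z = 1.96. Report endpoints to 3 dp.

(151.131, 166.929)

Mean of replicates = 159.0300; sum of squared deviations = 129.9238; SE* = √(129.9238/8) = 4.0299
Margin = 1.96 × 4.0299 = 7.8986
Interval: 159.03 ± 7.8986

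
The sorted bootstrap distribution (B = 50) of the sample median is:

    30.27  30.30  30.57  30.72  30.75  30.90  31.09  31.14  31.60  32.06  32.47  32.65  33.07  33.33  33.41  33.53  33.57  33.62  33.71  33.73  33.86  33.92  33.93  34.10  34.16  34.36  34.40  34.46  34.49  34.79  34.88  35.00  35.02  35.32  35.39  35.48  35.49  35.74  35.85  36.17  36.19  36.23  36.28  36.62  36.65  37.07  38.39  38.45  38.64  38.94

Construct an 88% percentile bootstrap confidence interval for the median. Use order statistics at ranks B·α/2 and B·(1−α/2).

α = 0.12; lower rank = 50 × 0.060 = 3; upper rank = 50 × 0.940 = 47.
The 3rd smallest replicate is 30.57; the 47th is 38.39.

(30.57, 38.39)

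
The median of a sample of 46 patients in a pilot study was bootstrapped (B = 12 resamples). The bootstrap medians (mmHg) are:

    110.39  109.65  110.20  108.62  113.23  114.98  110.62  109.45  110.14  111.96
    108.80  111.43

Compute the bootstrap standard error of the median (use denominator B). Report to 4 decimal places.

SE* = 1.7798

Bootstrap SE is the standard deviation of the 12 replicate medians.
Mean of replicates: (110.39 + 109.65 + 110.20 + 108.62 + 113.23 + 114.98 + 110.62 + 109.45 + 110.14 + 111.96 + 108.80 + 111.43) / 12 = 1329.47000 / 12 = 110.78917
Sum of squared deviations: (−0.39917)² + (−1.13917)² + (−0.58917)² + (−2.16917)² + (+2.44083)² + (+4.19083)² + (−0.16917)² + (−1.33917)² + (−0.64917)² + (+1.17083)² + (−1.98917)² + (+0.64083)² = 38.01189
Variance = 38.01189 / 12 = 3.16766
SE* = √3.16766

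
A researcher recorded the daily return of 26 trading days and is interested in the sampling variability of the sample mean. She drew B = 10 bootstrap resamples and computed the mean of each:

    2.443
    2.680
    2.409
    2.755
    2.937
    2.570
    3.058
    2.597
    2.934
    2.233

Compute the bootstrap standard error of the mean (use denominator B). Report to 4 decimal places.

Bootstrap SE is the standard deviation of the 10 replicate means.
Mean of replicates: (2.443 + 2.680 + 2.409 + 2.755 + 2.937 + 2.570 + 3.058 + 2.597 + 2.934 + 2.233) / 10 = 26.61600 / 10 = 2.66160
Sum of squared deviations: (−0.21860)² + (+0.01840)² + (−0.25260)² + (+0.09340)² + (+0.27540)² + (−0.09160)² + (+0.39640)² + (−0.06460)² + (+0.27240)² + (−0.42860)² = 0.62410
Variance = 0.62410 / 10 = 0.06241
SE* = √0.06241

SE* = 0.2498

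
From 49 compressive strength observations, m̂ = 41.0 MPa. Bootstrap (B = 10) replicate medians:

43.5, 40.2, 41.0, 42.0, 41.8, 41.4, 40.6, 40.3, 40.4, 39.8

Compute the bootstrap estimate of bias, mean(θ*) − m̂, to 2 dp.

bias = +0.10

mean(θ*) = (43.5 + 40.2 + 41.0 + 42.0 + 41.8 + 41.4 + 40.6 + 40.3 + 40.4 + 39.8) / 10 = 41.100
bias = 41.100 − 41.0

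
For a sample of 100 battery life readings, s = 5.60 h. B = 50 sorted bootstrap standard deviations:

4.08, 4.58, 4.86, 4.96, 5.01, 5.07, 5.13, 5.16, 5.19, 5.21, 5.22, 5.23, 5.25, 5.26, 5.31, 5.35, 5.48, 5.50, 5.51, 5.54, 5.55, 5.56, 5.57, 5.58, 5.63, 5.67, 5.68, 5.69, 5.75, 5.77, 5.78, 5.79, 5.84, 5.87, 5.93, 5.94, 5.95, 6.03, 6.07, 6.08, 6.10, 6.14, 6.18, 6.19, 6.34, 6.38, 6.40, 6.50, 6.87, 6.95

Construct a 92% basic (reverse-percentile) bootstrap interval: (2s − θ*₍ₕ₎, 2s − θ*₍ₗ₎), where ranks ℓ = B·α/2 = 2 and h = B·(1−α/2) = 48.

(4.70, 6.62)

Percentile endpoints at ranks 2 and 48: θ*₍2₎ = 4.58, θ*₍48₎ = 6.50.
Basic interval reflects these around s:
  lower = 2 × 5.60 − 6.50 = 4.70
  upper = 2 × 5.60 − 4.58 = 6.62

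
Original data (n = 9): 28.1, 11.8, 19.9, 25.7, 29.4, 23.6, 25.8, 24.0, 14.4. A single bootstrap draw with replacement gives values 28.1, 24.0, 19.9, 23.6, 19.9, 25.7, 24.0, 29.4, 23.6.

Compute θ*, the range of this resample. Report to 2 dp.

θ* = 9.50

Range = 29.4 − 19.9 = 9.50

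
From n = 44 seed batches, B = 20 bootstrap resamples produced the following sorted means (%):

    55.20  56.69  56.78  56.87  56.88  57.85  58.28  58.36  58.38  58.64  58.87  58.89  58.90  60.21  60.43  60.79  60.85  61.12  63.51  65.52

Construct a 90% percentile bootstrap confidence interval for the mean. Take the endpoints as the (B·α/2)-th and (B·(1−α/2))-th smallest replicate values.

α = 0.10; lower rank = 20 × 0.050 = 1; upper rank = 20 × 0.950 = 19.
The 1st smallest replicate is 55.20; the 19th is 63.51.

(55.20, 63.51)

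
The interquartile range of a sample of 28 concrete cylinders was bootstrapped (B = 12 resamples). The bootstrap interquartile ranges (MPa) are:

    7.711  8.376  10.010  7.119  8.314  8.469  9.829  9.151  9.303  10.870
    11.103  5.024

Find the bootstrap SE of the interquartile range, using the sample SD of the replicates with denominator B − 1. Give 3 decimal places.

Bootstrap SE is the standard deviation of the 12 replicate interquartile ranges.
Mean of replicates: (7.711 + 8.376 + 10.010 + 7.119 + 8.314 + 8.469 + 9.829 + 9.151 + 9.303 + 10.870 + 11.103 + 5.024) / 12 = 105.2790 / 12 = 8.7732
Sum of squared deviations: (−1.0622)² + (−0.3972)² + (+1.2368)² + (−1.6542)² + (−0.4592)² + (−0.3042)² + (+1.0558)² + (+0.3778)² + (+0.5298)² + (+2.0968)² + (+2.3298)² + (−3.7492)² = 31.2747
Variance = 31.2747 / 11 = 2.8432
SE* = √2.8432

SE* = 1.686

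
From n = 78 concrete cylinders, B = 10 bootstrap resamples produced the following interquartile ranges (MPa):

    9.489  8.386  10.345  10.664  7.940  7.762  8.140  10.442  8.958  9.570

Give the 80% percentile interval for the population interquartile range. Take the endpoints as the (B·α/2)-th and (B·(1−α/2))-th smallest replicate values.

Sorted replicates: 7.762, 7.940, 8.140, 8.386, 8.958, 9.489, 9.570, 10.345, 10.442, 10.664
α = 0.20; lower rank = 10 × 0.100 = 1; upper rank = 10 × 0.900 = 9.
The 1st smallest replicate is 7.762; the 9th is 10.442.

(7.762, 10.442)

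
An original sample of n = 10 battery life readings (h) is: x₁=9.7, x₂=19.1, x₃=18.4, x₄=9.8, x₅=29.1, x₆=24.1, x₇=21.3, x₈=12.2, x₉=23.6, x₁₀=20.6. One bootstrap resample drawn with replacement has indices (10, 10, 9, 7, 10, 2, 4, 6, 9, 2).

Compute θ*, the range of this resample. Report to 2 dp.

Resample values: 20.6, 20.6, 23.6, 21.3, 20.6, 19.1, 9.8, 24.1, 23.6, 19.1.
Range = 24.1 − 9.8 = 14.30

θ* = 14.30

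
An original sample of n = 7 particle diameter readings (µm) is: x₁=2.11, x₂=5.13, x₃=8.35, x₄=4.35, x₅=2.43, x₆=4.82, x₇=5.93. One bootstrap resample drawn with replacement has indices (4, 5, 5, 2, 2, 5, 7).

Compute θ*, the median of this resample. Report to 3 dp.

θ* = 4.350

Resample values: 4.35, 2.43, 2.43, 5.13, 5.13, 2.43, 5.93.
Sorted: 2.43, 2.43, 2.43, 4.35, 5.13, 5.13, 5.93
Median = middle value = 4.350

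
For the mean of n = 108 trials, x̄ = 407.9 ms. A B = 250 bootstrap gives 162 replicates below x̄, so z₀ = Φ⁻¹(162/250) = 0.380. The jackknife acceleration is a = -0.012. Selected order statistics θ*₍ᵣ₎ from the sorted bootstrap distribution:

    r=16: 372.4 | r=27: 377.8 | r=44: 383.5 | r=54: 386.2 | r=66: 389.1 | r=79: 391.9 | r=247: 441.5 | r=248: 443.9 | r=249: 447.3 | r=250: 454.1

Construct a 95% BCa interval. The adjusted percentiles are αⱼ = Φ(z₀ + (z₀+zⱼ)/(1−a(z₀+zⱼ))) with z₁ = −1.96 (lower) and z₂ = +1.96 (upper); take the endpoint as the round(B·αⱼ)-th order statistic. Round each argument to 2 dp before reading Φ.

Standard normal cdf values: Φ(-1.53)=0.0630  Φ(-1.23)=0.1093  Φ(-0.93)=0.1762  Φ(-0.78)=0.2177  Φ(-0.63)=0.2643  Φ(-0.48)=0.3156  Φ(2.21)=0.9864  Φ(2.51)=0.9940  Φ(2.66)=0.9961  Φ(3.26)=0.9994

Lower: z₀ + z₁ = 0.380 + (-1.960) = -1.580; 1 − a(z₀+z₁) = 1 − (-0.012)(-1.580) = 0.9810; argument = 0.380 + (-1.580)/0.9810 = -1.2305 → -1.23.
α₁ = Φ(-1.23) = 0.1093; rank = round(250 × 0.1093) = 27; θ*₍27₎ = 377.8.
Upper: z₀ + z₂ = 2.340; 1 − a(z₀+z₂) = 1.0281; argument = 2.6561 → 2.66; α₂ = 0.9961; rank = 249; θ*₍249₎ = 447.3.

(377.8, 447.3)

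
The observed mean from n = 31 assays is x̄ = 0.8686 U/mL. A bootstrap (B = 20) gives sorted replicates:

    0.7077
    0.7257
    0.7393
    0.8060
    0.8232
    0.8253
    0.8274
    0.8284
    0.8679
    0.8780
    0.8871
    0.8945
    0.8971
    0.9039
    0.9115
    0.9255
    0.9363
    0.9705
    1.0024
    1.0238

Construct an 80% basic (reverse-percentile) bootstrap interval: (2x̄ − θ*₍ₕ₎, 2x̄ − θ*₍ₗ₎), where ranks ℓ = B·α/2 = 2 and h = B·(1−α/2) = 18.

(0.7667, 1.0115)

Percentile endpoints at ranks 2 and 18: θ*₍2₎ = 0.7257, θ*₍18₎ = 0.9705.
Basic interval reflects these around x̄:
  lower = 2 × 0.8686 − 0.9705 = 0.7667
  upper = 2 × 0.8686 − 0.7257 = 1.0115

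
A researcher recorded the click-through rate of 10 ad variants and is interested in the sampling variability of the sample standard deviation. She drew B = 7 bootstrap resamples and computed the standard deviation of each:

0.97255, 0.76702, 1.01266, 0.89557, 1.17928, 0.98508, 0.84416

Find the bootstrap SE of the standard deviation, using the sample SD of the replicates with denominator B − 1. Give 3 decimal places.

Bootstrap SE is the standard deviation of the 7 replicate standard deviations.
Mean of replicates: (0.97255 + 0.76702 + 1.01266 + 0.89557 + 1.17928 + 0.98508 + 0.84416) / 7 = 6.656320 / 7 = 0.950903
Sum of squared deviations: (+0.021647)² + (−0.183883)² + (+0.061757)² + (−0.055333)² + (+0.228377)² + (+0.034177)² + (−0.106743)² = 0.105875
Variance = 0.105875 / 6 = 0.017646
SE* = √0.017646

SE* = 0.133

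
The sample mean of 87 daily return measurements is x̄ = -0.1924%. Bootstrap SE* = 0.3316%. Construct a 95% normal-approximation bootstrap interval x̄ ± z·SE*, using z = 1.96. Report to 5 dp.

Margin = 1.96 × 0.3316 = 0.649936
Interval: -0.1924 ± 0.649936

(-0.84234, 0.45754)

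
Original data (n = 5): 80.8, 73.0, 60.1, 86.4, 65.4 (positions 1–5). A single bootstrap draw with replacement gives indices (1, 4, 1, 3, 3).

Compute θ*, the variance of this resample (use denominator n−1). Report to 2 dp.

Resample values: 80.8, 86.4, 80.8, 60.1, 60.1.
Mean = 73.6400; sum of squared deviations = 632.0120
s² = 632.0120 / 4 = 158.0030

θ* = 158.00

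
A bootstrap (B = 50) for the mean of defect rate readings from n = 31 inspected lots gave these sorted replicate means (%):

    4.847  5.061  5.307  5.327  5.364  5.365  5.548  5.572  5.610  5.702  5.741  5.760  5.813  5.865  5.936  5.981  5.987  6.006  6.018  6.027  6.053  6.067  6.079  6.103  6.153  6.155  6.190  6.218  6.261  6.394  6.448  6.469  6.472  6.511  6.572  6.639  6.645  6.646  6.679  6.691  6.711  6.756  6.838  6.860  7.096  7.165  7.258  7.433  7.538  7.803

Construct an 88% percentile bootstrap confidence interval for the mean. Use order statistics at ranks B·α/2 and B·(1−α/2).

α = 0.12; lower rank = 50 × 0.060 = 3; upper rank = 50 × 0.940 = 47.
The 3rd smallest replicate is 5.307; the 47th is 7.258.

(5.307, 7.258)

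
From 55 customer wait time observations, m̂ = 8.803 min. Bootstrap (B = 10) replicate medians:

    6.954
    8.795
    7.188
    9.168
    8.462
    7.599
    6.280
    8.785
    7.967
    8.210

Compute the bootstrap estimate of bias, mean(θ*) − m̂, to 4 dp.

bias = −0.8622

mean(θ*) = (6.954 + 8.795 + 7.188 + 9.168 + 8.462 + 7.599 + 6.280 + 8.785 + 7.967 + 8.210) / 10 = 7.94080
bias = 7.94080 − 8.803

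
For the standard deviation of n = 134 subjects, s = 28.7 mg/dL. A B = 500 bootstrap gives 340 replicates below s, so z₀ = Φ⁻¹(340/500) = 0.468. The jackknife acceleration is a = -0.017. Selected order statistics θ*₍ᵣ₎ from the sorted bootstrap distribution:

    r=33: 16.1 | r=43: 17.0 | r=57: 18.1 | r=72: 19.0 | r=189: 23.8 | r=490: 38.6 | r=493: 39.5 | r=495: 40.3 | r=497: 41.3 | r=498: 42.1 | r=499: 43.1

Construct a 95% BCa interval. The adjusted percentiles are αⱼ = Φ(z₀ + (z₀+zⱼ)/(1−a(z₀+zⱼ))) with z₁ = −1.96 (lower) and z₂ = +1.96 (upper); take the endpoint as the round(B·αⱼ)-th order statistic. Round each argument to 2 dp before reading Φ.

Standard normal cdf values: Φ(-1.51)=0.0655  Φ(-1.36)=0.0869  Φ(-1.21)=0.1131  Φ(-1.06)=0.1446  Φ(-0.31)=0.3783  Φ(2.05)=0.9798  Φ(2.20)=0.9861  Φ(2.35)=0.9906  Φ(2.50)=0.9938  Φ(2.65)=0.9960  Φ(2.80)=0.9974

(19.0, 43.1)

Lower: z₀ + z₁ = 0.468 + (-1.960) = -1.492; 1 − a(z₀+z₁) = 1 − (-0.017)(-1.492) = 0.9746; argument = 0.468 + (-1.492)/0.9746 = -1.0628 → -1.06.
α₁ = Φ(-1.06) = 0.1446; rank = round(500 × 0.1446) = 72; θ*₍72₎ = 19.0.
Upper: z₀ + z₂ = 2.428; 1 − a(z₀+z₂) = 1.0413; argument = 2.7998 → 2.80; α₂ = 0.9974; rank = 499; θ*₍499₎ = 43.1.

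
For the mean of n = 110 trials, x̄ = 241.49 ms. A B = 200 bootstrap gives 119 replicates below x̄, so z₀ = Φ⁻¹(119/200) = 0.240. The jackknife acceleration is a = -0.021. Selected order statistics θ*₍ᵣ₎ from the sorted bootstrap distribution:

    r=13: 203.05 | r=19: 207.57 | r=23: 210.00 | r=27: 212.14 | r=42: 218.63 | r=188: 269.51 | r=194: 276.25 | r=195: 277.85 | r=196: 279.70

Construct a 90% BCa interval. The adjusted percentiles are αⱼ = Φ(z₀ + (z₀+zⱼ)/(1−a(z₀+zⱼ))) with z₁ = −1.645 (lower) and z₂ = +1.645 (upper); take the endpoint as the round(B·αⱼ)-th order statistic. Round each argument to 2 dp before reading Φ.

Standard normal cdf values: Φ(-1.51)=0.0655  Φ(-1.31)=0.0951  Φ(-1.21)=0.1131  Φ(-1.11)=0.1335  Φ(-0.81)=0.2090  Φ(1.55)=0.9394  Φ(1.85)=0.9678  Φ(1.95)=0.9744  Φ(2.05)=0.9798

Lower: z₀ + z₁ = 0.240 + (-1.645) = -1.405; 1 − a(z₀+z₁) = 1 − (-0.021)(-1.405) = 0.9705; argument = 0.240 + (-1.405)/0.9705 = -1.2077 → -1.21.
α₁ = Φ(-1.21) = 0.1131; rank = round(200 × 0.1131) = 23; θ*₍23₎ = 210.00.
Upper: z₀ + z₂ = 1.885; 1 − a(z₀+z₂) = 1.0396; argument = 2.0532 → 2.05; α₂ = 0.9798; rank = 196; θ*₍196₎ = 279.70.

(210.00, 279.70)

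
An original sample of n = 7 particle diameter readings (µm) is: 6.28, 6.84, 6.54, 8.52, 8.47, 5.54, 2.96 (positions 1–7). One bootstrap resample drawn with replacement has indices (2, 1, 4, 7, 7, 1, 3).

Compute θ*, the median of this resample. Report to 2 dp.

θ* = 6.28

Resample values: 6.84, 6.28, 8.52, 2.96, 2.96, 6.28, 6.54.
Sorted: 2.96, 2.96, 6.28, 6.28, 6.54, 6.84, 8.52
Median = middle value = 6.28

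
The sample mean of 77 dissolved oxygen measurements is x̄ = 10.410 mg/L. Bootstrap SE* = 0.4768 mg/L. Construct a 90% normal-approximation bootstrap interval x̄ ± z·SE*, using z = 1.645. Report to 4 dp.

Margin = 1.645 × 0.4768 = 0.78434
Interval: 10.410 ± 0.78434

(9.6257, 11.1943)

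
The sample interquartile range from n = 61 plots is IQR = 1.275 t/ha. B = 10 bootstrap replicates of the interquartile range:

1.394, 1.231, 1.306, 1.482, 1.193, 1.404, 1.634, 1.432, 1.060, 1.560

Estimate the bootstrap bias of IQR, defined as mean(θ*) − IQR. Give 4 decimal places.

mean(θ*) = (1.394 + 1.231 + 1.306 + 1.482 + 1.193 + 1.404 + 1.634 + 1.432 + 1.060 + 1.560) / 10 = 1.36960
bias = 1.36960 − 1.275

bias = +0.0946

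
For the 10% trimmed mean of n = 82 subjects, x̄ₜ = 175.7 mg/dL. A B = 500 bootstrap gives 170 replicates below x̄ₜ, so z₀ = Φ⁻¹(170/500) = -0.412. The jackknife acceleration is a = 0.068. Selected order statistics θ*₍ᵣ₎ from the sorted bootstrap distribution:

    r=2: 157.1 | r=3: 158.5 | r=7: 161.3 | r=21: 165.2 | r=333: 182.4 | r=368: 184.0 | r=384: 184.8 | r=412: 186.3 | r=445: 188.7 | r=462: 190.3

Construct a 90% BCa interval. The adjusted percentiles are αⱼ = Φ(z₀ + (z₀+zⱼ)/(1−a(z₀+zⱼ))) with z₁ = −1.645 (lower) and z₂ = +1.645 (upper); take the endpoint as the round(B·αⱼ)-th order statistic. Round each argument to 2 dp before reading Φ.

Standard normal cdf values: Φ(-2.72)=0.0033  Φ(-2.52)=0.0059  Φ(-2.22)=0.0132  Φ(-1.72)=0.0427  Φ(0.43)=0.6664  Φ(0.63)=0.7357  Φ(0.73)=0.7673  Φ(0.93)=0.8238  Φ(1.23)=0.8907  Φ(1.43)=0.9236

Lower: z₀ + z₁ = -0.412 + (-1.645) = -2.057; 1 − a(z₀+z₁) = 1 − (0.068)(-2.057) = 1.1399; argument = -0.412 + (-2.057)/1.1399 = -2.2166 → -2.22.
α₁ = Φ(-2.22) = 0.0132; rank = round(500 × 0.0132) = 7; θ*₍7₎ = 161.3.
Upper: z₀ + z₂ = 1.233; 1 − a(z₀+z₂) = 0.9162; argument = 0.9338 → 0.93; α₂ = 0.8238; rank = 412; θ*₍412₎ = 186.3.

(161.3, 186.3)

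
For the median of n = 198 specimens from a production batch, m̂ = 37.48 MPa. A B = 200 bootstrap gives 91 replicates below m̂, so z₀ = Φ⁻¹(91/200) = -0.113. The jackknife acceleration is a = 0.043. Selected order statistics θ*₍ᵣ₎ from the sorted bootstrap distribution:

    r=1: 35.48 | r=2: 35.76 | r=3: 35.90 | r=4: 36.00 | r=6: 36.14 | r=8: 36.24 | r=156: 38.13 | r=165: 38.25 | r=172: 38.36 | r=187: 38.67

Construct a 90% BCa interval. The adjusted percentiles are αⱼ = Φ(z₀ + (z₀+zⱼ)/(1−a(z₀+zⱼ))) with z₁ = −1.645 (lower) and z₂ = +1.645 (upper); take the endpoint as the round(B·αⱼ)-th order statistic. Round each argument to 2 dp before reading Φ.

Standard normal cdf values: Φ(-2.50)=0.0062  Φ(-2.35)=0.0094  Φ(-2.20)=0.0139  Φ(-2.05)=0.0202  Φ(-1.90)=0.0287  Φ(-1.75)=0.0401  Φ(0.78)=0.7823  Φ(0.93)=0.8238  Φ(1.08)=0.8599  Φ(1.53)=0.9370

Lower: z₀ + z₁ = -0.113 + (-1.645) = -1.758; 1 − a(z₀+z₁) = 1 − (0.043)(-1.758) = 1.0756; argument = -0.113 + (-1.758)/1.0756 = -1.7474 → -1.75.
α₁ = Φ(-1.75) = 0.0401; rank = round(200 × 0.0401) = 8; θ*₍8₎ = 36.24.
Upper: z₀ + z₂ = 1.532; 1 − a(z₀+z₂) = 0.9341; argument = 1.5270 → 1.53; α₂ = 0.9370; rank = 187; θ*₍187₎ = 38.67.

(36.24, 38.67)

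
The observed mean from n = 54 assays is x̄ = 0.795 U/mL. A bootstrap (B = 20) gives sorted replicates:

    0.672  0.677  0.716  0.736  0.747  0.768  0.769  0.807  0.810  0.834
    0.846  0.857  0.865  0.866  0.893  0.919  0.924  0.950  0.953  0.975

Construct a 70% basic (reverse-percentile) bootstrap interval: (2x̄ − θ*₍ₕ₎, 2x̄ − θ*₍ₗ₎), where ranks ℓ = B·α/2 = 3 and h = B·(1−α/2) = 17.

(0.666, 0.874)

Percentile endpoints at ranks 3 and 17: θ*₍3₎ = 0.716, θ*₍17₎ = 0.924.
Basic interval reflects these around x̄:
  lower = 2 × 0.795 − 0.924 = 0.666
  upper = 2 × 0.795 − 0.716 = 0.874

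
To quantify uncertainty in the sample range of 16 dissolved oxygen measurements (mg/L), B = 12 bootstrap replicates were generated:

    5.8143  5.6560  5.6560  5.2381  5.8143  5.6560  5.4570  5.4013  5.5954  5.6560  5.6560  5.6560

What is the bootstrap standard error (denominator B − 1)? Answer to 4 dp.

SE* = 0.1655

Bootstrap SE is the standard deviation of the 12 replicate ranges.
Mean of replicates: (5.8143 + 5.6560 + 5.6560 + 5.2381 + 5.8143 + 5.6560 + 5.4570 + 5.4013 + 5.5954 + 5.6560 + 5.6560 + 5.6560) / 12 = 67.25640 / 12 = 5.60470
Sum of squared deviations: (+0.20960)² + (+0.05130)² + (+0.05130)² + (−0.36660)² + (+0.20960)² + (+0.05130)² + (−0.14770)² + (−0.20340)² + (−0.00930)² + (+0.05130)² + (+0.05130)² + (+0.05130)² = 0.30132
Variance = 0.30132 / 11 = 0.02739
SE* = √0.02739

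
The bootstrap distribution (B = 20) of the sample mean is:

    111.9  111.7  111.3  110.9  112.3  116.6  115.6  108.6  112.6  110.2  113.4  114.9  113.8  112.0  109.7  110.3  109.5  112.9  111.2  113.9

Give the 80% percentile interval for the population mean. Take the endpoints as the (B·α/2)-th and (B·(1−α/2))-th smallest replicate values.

Sorted replicates: 108.6, 109.5, 109.7, 110.2, 110.3, 110.9, 111.2, 111.3, 111.7, 111.9, 112.0, 112.3, 112.6, 112.9, 113.4, 113.8, 113.9, 114.9, 115.6, 116.6
α = 0.20; lower rank = 20 × 0.100 = 2; upper rank = 20 × 0.900 = 18.
The 2nd smallest replicate is 109.5; the 18th is 114.9.

(109.5, 114.9)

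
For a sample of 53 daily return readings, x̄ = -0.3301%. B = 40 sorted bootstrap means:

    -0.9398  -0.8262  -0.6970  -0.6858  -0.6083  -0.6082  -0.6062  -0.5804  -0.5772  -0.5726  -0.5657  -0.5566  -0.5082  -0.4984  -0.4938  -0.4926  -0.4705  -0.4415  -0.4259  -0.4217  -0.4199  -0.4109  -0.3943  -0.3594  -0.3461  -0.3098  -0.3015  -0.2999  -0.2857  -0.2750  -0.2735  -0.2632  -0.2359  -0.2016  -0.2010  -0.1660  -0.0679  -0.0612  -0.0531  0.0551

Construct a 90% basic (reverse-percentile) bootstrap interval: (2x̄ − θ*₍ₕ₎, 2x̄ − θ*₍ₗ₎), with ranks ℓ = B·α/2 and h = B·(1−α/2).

Percentile endpoints at ranks 2 and 38: θ*₍2₎ = -0.8262, θ*₍38₎ = -0.0612.
Basic interval reflects these around x̄:
  lower = 2 × -0.3301 − -0.0612 = -0.5990
  upper = 2 × -0.3301 − -0.8262 = 0.1660

(-0.5990, 0.1660)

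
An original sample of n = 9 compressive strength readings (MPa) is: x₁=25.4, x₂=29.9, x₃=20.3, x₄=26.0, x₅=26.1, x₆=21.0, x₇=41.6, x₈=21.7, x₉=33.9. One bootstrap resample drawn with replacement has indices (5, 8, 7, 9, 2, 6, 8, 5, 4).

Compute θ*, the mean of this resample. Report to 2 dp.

θ* = 27.56

Resample values: 26.1, 21.7, 41.6, 33.9, 29.9, 21.0, 21.7, 26.1, 26.0.
Mean = (26.1 + 21.7 + 41.6 + 33.9 + 29.9 + 21.0 + 21.7 + 26.1 + 26.0) / 9 = 248.00 / 9 = 27.56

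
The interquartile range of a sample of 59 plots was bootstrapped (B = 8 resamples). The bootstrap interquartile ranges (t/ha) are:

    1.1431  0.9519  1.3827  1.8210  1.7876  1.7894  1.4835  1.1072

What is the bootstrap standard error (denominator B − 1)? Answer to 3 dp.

SE* = 0.344

Bootstrap SE is the standard deviation of the 8 replicate interquartile ranges.
Mean of replicates: (1.1431 + 0.9519 + 1.3827 + 1.8210 + 1.7876 + 1.7894 + 1.4835 + 1.1072) / 8 = 11.46640 / 8 = 1.43330
Sum of squared deviations: (−0.29020)² + (−0.48140)² + (−0.05060)² + (+0.38770)² + (+0.35430)² + (+0.35610)² + (+0.05020)² + (−0.32610)² = 0.83003
Variance = 0.83003 / 7 = 0.11858
SE* = √0.11858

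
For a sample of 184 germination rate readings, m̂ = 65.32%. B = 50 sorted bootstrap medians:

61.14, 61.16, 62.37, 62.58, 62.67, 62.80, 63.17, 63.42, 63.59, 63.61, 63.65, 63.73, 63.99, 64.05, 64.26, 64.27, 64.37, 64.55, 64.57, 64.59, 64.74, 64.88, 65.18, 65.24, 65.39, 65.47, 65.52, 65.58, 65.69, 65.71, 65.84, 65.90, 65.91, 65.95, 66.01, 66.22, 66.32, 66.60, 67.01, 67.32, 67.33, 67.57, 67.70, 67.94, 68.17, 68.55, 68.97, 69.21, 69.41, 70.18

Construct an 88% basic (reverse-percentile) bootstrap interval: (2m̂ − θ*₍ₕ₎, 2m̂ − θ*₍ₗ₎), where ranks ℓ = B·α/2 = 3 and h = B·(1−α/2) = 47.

(61.67, 68.27)

Percentile endpoints at ranks 3 and 47: θ*₍3₎ = 62.37, θ*₍47₎ = 68.97.
Basic interval reflects these around m̂:
  lower = 2 × 65.32 − 68.97 = 61.67
  upper = 2 × 65.32 − 62.37 = 68.27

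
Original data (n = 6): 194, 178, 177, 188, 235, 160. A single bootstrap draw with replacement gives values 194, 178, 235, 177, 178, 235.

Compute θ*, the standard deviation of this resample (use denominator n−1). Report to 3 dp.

Mean = 199.5000; sum of squared deviations = 3981.5000
s² = 3981.5000 / 5 = 796.3000
s = √796.3000 = 28.219

θ* = 28.219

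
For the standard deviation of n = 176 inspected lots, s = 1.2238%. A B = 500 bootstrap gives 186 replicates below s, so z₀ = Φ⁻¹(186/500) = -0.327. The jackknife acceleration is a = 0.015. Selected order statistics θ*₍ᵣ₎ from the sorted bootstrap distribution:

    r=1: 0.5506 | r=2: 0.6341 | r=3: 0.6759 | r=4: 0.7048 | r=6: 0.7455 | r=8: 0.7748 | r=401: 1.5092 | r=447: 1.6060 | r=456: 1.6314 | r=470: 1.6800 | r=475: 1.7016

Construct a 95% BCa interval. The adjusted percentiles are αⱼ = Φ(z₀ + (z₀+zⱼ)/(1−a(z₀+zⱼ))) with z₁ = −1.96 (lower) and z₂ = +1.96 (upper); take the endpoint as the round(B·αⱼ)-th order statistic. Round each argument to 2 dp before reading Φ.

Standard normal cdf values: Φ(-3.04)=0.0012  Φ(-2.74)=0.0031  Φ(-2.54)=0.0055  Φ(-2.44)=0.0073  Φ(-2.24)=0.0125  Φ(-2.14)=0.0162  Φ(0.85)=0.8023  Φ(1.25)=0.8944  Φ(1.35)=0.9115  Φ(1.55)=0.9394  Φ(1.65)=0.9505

Lower: z₀ + z₁ = -0.327 + (-1.960) = -2.287; 1 − a(z₀+z₁) = 1 − (0.015)(-2.287) = 1.0343; argument = -0.327 + (-2.287)/1.0343 = -2.5381 → -2.54.
α₁ = Φ(-2.54) = 0.0055; rank = round(500 × 0.0055) = 3; θ*₍3₎ = 0.6759.
Upper: z₀ + z₂ = 1.633; 1 − a(z₀+z₂) = 0.9755; argument = 1.3470 → 1.35; α₂ = 0.9115; rank = 456; θ*₍456₎ = 1.6314.

(0.6759, 1.6314)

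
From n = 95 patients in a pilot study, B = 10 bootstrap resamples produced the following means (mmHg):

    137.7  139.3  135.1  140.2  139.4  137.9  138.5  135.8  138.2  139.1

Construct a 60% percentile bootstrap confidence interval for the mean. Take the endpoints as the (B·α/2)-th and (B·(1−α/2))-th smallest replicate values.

Sorted replicates: 135.1, 135.8, 137.7, 137.9, 138.2, 138.5, 139.1, 139.3, 139.4, 140.2
α = 0.40; lower rank = 10 × 0.200 = 2; upper rank = 10 × 0.800 = 8.
The 2nd smallest replicate is 135.8; the 8th is 139.3.

(135.8, 139.3)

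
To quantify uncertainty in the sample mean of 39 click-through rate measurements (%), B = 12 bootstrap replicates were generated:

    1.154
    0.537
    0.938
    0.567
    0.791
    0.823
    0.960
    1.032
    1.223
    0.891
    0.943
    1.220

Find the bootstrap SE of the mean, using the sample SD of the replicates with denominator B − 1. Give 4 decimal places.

SE* = 0.2235

Bootstrap SE is the standard deviation of the 12 replicate means.
Mean of replicates: (1.154 + 0.537 + 0.938 + 0.567 + 0.791 + 0.823 + 0.960 + 1.032 + 1.223 + 0.891 + 0.943 + 1.220) / 12 = 11.07900 / 12 = 0.92325
Sum of squared deviations: (+0.23075)² + (−0.38625)² + (+0.01475)² + (−0.35625)² + (−0.13225)² + (−0.10025)² + (+0.03675)² + (+0.10875)² + (+0.29975)² + (−0.03225)² + (+0.01975)² + (+0.29675)² = 0.54962
Variance = 0.54962 / 11 = 0.04997
SE* = √0.04997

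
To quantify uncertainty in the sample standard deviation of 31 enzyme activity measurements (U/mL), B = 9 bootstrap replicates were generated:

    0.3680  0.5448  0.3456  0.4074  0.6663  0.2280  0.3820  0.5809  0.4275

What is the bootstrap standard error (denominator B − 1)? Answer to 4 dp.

SE* = 0.1349

Bootstrap SE is the standard deviation of the 9 replicate standard deviations.
Mean of replicates: (0.3680 + 0.5448 + 0.3456 + 0.4074 + 0.6663 + 0.2280 + 0.3820 + 0.5809 + 0.4275) / 9 = 3.95050 / 9 = 0.43894
Sum of squared deviations: (−0.07094)² + (+0.10586)² + (−0.09334)² + (−0.03154)² + (+0.22736)² + (−0.21094)² + (−0.05694)² + (+0.14196)² + (−0.01144)² = 0.14566
Variance = 0.14566 / 8 = 0.01821
SE* = √0.01821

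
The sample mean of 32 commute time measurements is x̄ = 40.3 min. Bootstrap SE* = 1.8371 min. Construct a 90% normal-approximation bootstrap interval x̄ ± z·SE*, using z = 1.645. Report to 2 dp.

Margin = 1.645 × 1.8371 = 3.022
Interval: 40.3 ± 3.022

(37.28, 43.32)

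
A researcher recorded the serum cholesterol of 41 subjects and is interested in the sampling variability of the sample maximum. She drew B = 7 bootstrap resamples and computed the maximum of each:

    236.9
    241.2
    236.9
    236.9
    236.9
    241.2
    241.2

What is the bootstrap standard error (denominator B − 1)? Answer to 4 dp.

SE* = 2.2984

Bootstrap SE is the standard deviation of the 7 replicate maximums.
Mean of replicates: (236.9 + 241.2 + 236.9 + 236.9 + 236.9 + 241.2 + 241.2) / 7 = 1671.20000 / 7 = 238.74286
Sum of squared deviations: (−1.84286)² + (+2.45714)² + (−1.84286)² + (−1.84286)² + (−1.84286)² + (+2.45714)² + (+2.45714)² = 31.69714
Variance = 31.69714 / 6 = 5.28286
SE* = √5.28286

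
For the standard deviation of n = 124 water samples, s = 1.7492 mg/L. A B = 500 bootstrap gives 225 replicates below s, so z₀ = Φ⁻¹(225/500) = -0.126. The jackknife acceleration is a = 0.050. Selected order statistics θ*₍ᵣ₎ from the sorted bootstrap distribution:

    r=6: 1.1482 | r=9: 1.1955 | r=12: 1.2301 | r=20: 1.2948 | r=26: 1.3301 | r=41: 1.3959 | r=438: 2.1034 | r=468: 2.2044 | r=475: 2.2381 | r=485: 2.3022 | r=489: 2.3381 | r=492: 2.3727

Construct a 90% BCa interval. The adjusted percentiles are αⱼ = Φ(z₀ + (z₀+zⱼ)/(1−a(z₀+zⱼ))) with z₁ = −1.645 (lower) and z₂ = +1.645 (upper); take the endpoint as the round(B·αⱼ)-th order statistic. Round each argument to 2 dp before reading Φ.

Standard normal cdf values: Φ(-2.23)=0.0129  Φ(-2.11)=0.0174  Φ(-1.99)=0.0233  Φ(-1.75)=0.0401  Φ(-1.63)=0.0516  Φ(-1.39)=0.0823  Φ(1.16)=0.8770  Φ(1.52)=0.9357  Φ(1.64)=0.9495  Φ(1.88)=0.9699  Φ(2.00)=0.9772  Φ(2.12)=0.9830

(1.2948, 2.2044)

Lower: z₀ + z₁ = -0.126 + (-1.645) = -1.771; 1 − a(z₀+z₁) = 1 − (0.050)(-1.771) = 1.0885; argument = -0.126 + (-1.771)/1.0885 = -1.7529 → -1.75.
α₁ = Φ(-1.75) = 0.0401; rank = round(500 × 0.0401) = 20; θ*₍20₎ = 1.2948.
Upper: z₀ + z₂ = 1.519; 1 − a(z₀+z₂) = 0.9241; argument = 1.5179 → 1.52; α₂ = 0.9357; rank = 468; θ*₍468₎ = 2.2044.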